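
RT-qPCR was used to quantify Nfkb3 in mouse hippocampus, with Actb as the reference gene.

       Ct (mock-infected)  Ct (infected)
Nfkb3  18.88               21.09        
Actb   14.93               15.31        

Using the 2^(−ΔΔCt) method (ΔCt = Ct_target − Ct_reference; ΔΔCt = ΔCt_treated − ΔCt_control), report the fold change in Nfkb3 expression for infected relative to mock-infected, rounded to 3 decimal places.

0.281

ΔCt(mock-infected) = 18.880 − 14.930 = 3.950
ΔCt(infected) = 21.090 − 15.310 = 5.780
ΔΔCt = 5.780 − 3.950 = 1.830
Fold change = 2^(−1.830) = 0.2813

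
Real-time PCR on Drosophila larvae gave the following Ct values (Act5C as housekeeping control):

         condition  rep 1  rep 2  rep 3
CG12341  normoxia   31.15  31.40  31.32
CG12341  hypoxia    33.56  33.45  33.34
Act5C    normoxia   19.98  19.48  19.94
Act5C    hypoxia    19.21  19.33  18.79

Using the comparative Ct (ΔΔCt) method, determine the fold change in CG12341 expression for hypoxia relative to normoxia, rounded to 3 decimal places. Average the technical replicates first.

Mean Ct: CG12341 normoxia 31.290; CG12341 hypoxia 33.450; Act5C normoxia 19.800; Act5C hypoxia 19.110
ΔCt(normoxia) = 31.290 − 19.800 = 11.490
ΔCt(hypoxia) = 33.450 − 19.110 = 14.340
ΔΔCt = 14.340 − 11.490 = 2.850
Fold change = 2^(−2.850) = 0.1387

0.139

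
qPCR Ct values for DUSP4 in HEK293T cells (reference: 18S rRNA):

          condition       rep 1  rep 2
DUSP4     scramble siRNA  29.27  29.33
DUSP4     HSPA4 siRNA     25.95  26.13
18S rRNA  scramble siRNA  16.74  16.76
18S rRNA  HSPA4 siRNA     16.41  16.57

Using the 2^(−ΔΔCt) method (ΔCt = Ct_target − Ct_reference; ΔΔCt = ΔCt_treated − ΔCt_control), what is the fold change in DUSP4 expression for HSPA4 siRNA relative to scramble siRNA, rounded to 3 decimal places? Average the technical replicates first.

Mean Ct: DUSP4 scramble siRNA 29.300; DUSP4 HSPA4 siRNA 26.040; 18S rRNA scramble siRNA 16.750; 18S rRNA HSPA4 siRNA 16.490
ΔCt(scramble siRNA) = 29.300 − 16.750 = 12.550
ΔCt(HSPA4 siRNA) = 26.040 − 16.490 = 9.550
ΔΔCt = 9.550 − 12.550 = -3.000
Fold change = 2^(−(-3.000)) = 2^3.000 = 8.0000

8.000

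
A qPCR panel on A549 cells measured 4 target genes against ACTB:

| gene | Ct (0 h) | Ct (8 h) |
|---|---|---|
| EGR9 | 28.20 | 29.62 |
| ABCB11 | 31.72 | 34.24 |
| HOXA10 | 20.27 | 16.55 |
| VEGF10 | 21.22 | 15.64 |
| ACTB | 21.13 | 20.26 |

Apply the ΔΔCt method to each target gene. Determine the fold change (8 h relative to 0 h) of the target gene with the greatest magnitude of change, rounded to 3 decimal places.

EGR9: ΔΔCt = (29.62−20.26) − (28.20−21.13) = 9.36 − 7.07 = 2.29; fold change = 2^-2.29 = 0.204
ABCB11: ΔΔCt = (34.24−20.26) − (31.72−21.13) = 13.98 − 10.59 = 3.39; fold change = 2^-3.39 = 0.095
HOXA10: ΔΔCt = (16.55−20.26) − (20.27−21.13) = -3.71 − (-0.86) = -2.85; fold change = 2^2.85 = 7.210
VEGF10: ΔΔCt = (15.64−20.26) − (21.22−21.13) = -4.62 − 0.09 = -4.71; fold change = 2^4.71 = 26.173
VEGF10 has the largest |ΔΔCt| = 4.71.

26.173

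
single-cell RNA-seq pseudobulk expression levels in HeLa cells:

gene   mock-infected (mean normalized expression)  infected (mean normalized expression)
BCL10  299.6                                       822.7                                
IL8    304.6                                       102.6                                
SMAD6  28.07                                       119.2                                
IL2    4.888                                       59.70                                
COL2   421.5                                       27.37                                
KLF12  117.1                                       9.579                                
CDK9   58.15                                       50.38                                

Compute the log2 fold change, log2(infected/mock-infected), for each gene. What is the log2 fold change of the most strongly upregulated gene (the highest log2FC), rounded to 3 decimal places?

log2(822.7/299.6) = 1.457  (BCL10)
log2(102.6/304.6) = -1.570  (IL8)
log2(119.2/28.07) = 2.086  (SMAD6)
log2(59.70/4.888) = 3.610  (IL2)
log2(27.37/421.5) = -3.945  (COL2)
log2(9.579/117.1) = -3.612  (KLF12)
log2(50.38/58.15) = -0.207  (CDK9)
IL2 is most strongly upregulated.

3.610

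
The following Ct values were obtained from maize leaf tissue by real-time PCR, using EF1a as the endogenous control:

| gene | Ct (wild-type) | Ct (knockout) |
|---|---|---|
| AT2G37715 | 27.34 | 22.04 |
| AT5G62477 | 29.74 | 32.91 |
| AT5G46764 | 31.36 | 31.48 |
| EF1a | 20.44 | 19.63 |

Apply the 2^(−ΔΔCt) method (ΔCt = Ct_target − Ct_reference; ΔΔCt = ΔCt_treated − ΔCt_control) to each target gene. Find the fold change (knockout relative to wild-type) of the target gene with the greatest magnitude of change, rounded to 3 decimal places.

22.471

AT2G37715: ΔΔCt = (22.04−19.63) − (27.34−20.44) = 2.41 − 6.90 = -4.49; fold change = 2^4.49 = 22.471
AT5G62477: ΔΔCt = (32.91−19.63) − (29.74−20.44) = 13.28 − 9.30 = 3.98; fold change = 2^-3.98 = 0.063
AT5G46764: ΔΔCt = (31.48−19.63) − (31.36−20.44) = 11.85 − 10.92 = 0.93; fold change = 2^-0.93 = 0.525
AT2G37715 has the largest |ΔΔCt| = 4.49.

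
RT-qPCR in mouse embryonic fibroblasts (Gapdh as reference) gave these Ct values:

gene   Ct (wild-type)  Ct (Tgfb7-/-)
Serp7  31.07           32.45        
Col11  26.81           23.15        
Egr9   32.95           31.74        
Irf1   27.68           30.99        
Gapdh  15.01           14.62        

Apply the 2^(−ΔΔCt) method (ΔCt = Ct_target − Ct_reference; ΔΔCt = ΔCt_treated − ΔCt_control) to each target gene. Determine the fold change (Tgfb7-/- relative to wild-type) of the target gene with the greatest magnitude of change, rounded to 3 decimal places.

0.077

Serp7: ΔΔCt = (32.45−14.62) − (31.07−15.01) = 17.83 − 16.06 = 1.77; fold change = 2^-1.77 = 0.293
Col11: ΔΔCt = (23.15−14.62) − (26.81−15.01) = 8.53 − 11.80 = -3.27; fold change = 2^3.27 = 9.646
Egr9: ΔΔCt = (31.74−14.62) − (32.95−15.01) = 17.12 − 17.94 = -0.82; fold change = 2^0.82 = 1.765
Irf1: ΔΔCt = (30.99−14.62) − (27.68−15.01) = 16.37 − 12.67 = 3.70; fold change = 2^-3.70 = 0.077
Irf1 has the largest |ΔΔCt| = 3.70.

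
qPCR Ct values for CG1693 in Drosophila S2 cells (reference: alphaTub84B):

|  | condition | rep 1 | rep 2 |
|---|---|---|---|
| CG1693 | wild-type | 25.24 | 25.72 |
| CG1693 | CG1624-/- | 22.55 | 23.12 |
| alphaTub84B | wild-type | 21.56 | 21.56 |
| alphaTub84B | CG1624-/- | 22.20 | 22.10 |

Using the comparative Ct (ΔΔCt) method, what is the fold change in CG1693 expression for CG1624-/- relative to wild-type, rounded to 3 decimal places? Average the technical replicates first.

Mean Ct: CG1693 wild-type 25.480; CG1693 CG1624-/- 22.835; alphaTub84B wild-type 21.560; alphaTub84B CG1624-/- 22.150
ΔCt(wild-type) = 25.480 − 21.560 = 3.920
ΔCt(CG1624-/-) = 22.835 − 22.150 = 0.685
ΔΔCt = 0.685 − 3.920 = -3.235
Fold change = 2^(−(-3.235)) = 2^3.235 = 9.4153

9.415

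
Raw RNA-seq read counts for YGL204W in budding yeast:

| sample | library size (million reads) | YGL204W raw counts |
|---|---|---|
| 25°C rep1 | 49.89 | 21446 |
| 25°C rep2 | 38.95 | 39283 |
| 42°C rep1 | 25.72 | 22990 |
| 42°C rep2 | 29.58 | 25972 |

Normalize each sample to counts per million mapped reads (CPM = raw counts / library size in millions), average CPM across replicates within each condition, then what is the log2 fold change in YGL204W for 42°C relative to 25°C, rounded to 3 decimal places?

0.301

CPM(25°C rep1) = 21446 / 49.89 = 429.8657
CPM(25°C rep2) = 39283 / 38.95 = 1008.5494
CPM(42°C rep1) = 22990 / 25.72 = 893.8569
CPM(42°C rep2) = 25972 / 29.58 = 878.0257
mean CPM(25°C) = 719.2076; mean CPM(42°C) = 885.9413
Fold change = 885.9413 / 719.2076 = 1.23183
log2(1.23183) = 0.3008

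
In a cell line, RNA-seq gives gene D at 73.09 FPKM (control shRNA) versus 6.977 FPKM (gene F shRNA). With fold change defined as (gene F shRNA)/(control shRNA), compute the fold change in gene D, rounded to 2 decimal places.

Fold change = 6.977 / 73.09 = 0.095
gene D is downregulated.

0.10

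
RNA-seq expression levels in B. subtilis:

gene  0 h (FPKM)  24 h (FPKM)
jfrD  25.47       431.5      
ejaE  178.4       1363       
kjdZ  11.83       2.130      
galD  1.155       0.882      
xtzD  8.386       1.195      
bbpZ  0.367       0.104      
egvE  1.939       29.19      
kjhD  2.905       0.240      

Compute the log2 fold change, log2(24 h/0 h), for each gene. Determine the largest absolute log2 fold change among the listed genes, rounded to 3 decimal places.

log2(431.5/25.47) = 4.082  (jfrD)
log2(1363/178.4) = 2.934  (ejaE)
log2(2.130/11.83) = -2.474  (kjdZ)
log2(0.882/1.155) = -0.389  (galD)
log2(1.195/8.386) = -2.811  (xtzD)
log2(0.104/0.367) = -1.819  (bbpZ)
log2(29.19/1.939) = 3.912  (egvE)
log2(0.240/2.905) = -3.597  (kjhD)
The largest magnitude belongs to jfrD.

4.082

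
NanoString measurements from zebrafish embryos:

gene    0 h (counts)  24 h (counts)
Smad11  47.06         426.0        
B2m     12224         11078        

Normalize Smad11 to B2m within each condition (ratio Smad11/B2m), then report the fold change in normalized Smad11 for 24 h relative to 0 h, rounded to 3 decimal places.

Smad11/B2m (0 h) = 47.06 / 12224 = 0.0038498
Smad11/B2m (24 h) = 426.0 / 11078 = 0.038455
Fold change = 0.038455 / 0.0038498 = 9.9887

9.989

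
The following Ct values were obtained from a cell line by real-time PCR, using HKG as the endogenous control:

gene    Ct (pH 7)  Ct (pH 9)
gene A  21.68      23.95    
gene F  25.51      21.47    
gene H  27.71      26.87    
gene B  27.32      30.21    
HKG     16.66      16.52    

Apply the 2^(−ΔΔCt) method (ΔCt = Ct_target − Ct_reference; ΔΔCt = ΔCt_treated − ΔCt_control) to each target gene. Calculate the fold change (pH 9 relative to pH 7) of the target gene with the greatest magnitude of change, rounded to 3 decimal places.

gene A: ΔΔCt = (23.95−16.52) − (21.68−16.66) = 7.43 − 5.02 = 2.41; fold change = 2^-2.41 = 0.188
gene F: ΔΔCt = (21.47−16.52) − (25.51−16.66) = 4.95 − 8.85 = -3.90; fold change = 2^3.90 = 14.929
gene H: ΔΔCt = (26.87−16.52) − (27.71−16.66) = 10.35 − 11.05 = -0.70; fold change = 2^0.70 = 1.625
gene B: ΔΔCt = (30.21−16.52) − (27.32−16.66) = 13.69 − 10.66 = 3.03; fold change = 2^-3.03 = 0.122
gene F has the largest |ΔΔCt| = 3.90.

14.929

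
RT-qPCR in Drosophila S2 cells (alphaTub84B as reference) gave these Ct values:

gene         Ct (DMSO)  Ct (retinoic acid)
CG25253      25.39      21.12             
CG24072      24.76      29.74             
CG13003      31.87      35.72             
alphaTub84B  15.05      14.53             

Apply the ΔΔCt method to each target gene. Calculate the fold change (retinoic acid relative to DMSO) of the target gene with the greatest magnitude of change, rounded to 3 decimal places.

0.022

CG25253: ΔΔCt = (21.12−14.53) − (25.39−15.05) = 6.59 − 10.34 = -3.75; fold change = 2^3.75 = 13.454
CG24072: ΔΔCt = (29.74−14.53) − (24.76−15.05) = 15.21 − 9.71 = 5.50; fold change = 2^-5.50 = 0.022
CG13003: ΔΔCt = (35.72−14.53) − (31.87−15.05) = 21.19 − 16.82 = 4.37; fold change = 2^-4.37 = 0.048
CG24072 has the largest |ΔΔCt| = 5.50.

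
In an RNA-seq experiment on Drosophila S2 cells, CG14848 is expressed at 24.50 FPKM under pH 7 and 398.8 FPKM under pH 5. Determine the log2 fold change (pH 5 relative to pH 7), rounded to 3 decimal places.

4.025

Fold change = 398.8 / 24.50 = 16.2776
log2(16.2776) = 4.0248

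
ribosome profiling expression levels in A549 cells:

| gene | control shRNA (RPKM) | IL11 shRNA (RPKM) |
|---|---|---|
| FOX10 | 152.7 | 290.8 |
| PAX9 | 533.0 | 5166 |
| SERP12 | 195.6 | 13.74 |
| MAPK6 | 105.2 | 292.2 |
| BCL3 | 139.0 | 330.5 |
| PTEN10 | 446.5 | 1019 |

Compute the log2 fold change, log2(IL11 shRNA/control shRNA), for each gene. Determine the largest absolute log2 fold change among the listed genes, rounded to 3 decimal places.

3.831

log2(290.8/152.7) = 0.929  (FOX10)
log2(5166/533.0) = 3.277  (PAX9)
log2(13.74/195.6) = -3.831  (SERP12)
log2(292.2/105.2) = 1.474  (MAPK6)
log2(330.5/139.0) = 1.250  (BCL3)
log2(1019/446.5) = 1.190  (PTEN10)
The largest magnitude belongs to SERP12.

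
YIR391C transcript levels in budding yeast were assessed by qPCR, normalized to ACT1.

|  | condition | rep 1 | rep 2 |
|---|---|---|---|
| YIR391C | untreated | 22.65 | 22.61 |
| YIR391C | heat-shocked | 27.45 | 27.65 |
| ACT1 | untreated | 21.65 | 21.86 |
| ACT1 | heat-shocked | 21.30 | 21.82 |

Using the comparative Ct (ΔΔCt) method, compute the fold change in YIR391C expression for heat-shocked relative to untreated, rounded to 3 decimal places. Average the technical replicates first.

Mean Ct: YIR391C untreated 22.630; YIR391C heat-shocked 27.550; ACT1 untreated 21.755; ACT1 heat-shocked 21.560
ΔCt(untreated) = 22.630 − 21.755 = 0.875
ΔCt(heat-shocked) = 27.550 − 21.560 = 5.990
ΔΔCt = 5.990 − 0.875 = 5.115
Fold change = 2^(−5.115) = 0.0289

0.029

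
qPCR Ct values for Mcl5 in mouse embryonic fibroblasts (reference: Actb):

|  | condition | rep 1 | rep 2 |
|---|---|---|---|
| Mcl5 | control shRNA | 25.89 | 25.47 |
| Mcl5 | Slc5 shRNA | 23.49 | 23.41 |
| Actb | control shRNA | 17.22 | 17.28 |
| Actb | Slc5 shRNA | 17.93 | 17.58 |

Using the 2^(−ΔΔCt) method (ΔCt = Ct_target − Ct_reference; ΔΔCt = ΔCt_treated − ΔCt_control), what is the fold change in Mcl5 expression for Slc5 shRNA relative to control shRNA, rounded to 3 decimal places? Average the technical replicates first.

Mean Ct: Mcl5 control shRNA 25.680; Mcl5 Slc5 shRNA 23.450; Actb control shRNA 17.250; Actb Slc5 shRNA 17.755
ΔCt(control shRNA) = 25.680 − 17.250 = 8.430
ΔCt(Slc5 shRNA) = 23.450 − 17.755 = 5.695
ΔΔCt = 5.695 − 8.430 = -2.735
Fold change = 2^(−(-2.735)) = 2^2.735 = 6.6576

6.658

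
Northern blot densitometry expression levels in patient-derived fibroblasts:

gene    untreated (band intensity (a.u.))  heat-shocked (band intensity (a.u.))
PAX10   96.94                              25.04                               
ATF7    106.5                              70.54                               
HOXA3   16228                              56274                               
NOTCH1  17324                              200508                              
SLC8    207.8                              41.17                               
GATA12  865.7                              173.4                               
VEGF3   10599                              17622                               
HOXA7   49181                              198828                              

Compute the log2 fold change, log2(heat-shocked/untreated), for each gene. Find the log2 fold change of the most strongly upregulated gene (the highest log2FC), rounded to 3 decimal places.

log2(25.04/96.94) = -1.953  (PAX10)
log2(70.54/106.5) = -0.594  (ATF7)
log2(56274/16228) = 1.794  (HOXA3)
log2(200508/17324) = 3.533  (NOTCH1)
log2(41.17/207.8) = -2.336  (SLC8)
log2(173.4/865.7) = -2.320  (GATA12)
log2(17622/10599) = 0.733  (VEGF3)
log2(198828/49181) = 2.015  (HOXA7)
NOTCH1 is most strongly upregulated.

3.533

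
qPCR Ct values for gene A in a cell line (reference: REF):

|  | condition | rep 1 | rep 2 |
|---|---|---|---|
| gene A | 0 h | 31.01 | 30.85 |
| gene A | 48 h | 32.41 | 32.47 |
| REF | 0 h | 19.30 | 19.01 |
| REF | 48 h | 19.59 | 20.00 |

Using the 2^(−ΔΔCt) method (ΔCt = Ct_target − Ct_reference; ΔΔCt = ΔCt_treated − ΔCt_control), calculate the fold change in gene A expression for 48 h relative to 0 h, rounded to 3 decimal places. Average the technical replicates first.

Mean Ct: gene A 0 h 30.930; gene A 48 h 32.440; REF 0 h 19.155; REF 48 h 19.795
ΔCt(0 h) = 30.930 − 19.155 = 11.775
ΔCt(48 h) = 32.440 − 19.795 = 12.645
ΔΔCt = 12.645 − 11.775 = 0.870
Fold change = 2^(−0.870) = 0.5471

0.547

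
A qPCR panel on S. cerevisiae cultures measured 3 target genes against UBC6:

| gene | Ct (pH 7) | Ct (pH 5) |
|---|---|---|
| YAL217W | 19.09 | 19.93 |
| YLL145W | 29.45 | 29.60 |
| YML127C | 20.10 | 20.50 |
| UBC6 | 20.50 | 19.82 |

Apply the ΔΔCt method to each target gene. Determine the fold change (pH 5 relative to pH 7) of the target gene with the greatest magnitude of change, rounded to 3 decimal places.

0.349

YAL217W: ΔΔCt = (19.93−19.82) − (19.09−20.50) = 0.11 − (-1.41) = 1.52; fold change = 2^-1.52 = 0.349
YLL145W: ΔΔCt = (29.60−19.82) − (29.45−20.50) = 9.78 − 8.95 = 0.83; fold change = 2^-0.83 = 0.563
YML127C: ΔΔCt = (20.50−19.82) − (20.10−20.50) = 0.68 − (-0.40) = 1.08; fold change = 2^-1.08 = 0.473
YAL217W has the largest |ΔΔCt| = 1.52.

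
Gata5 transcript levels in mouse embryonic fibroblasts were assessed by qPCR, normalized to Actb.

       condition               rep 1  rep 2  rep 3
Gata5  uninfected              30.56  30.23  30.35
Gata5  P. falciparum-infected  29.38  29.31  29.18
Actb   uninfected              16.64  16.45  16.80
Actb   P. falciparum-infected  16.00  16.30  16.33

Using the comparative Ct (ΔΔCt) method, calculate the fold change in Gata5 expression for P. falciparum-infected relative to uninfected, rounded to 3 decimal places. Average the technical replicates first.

1.591

Mean Ct: Gata5 uninfected 30.380; Gata5 P. falciparum-infected 29.290; Actb uninfected 16.630; Actb P. falciparum-infected 16.210
ΔCt(uninfected) = 30.380 − 16.630 = 13.750
ΔCt(P. falciparum-infected) = 29.290 − 16.210 = 13.080
ΔΔCt = 13.080 − 13.750 = -0.670
Fold change = 2^(−(-0.670)) = 2^0.670 = 1.5911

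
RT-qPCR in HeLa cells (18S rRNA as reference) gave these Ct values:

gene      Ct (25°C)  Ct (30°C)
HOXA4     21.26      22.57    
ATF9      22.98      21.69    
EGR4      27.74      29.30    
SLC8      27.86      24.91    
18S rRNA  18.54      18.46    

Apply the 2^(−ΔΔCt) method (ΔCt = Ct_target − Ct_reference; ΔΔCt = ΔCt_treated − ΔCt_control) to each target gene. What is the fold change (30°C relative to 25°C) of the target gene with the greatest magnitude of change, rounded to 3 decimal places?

HOXA4: ΔΔCt = (22.57−18.46) − (21.26−18.54) = 4.11 − 2.72 = 1.39; fold change = 2^-1.39 = 0.382
ATF9: ΔΔCt = (21.69−18.46) − (22.98−18.54) = 3.23 − 4.44 = -1.21; fold change = 2^1.21 = 2.313
EGR4: ΔΔCt = (29.30−18.46) − (27.74−18.54) = 10.84 − 9.20 = 1.64; fold change = 2^-1.64 = 0.321
SLC8: ΔΔCt = (24.91−18.46) − (27.86−18.54) = 6.45 − 9.32 = -2.87; fold change = 2^2.87 = 7.311
SLC8 has the largest |ΔΔCt| = 2.87.

7.311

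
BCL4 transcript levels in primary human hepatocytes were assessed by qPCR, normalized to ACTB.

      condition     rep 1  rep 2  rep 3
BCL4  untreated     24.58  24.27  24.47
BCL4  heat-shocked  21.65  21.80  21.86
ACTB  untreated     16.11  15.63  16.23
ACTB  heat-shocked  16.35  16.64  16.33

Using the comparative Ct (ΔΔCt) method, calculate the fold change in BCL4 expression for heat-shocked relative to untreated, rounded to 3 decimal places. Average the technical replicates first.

8.694

Mean Ct: BCL4 untreated 24.440; BCL4 heat-shocked 21.770; ACTB untreated 15.990; ACTB heat-shocked 16.440
ΔCt(untreated) = 24.440 − 15.990 = 8.450
ΔCt(heat-shocked) = 21.770 − 16.440 = 5.330
ΔΔCt = 5.330 − 8.450 = -3.120
Fold change = 2^(−(-3.120)) = 2^3.120 = 8.6939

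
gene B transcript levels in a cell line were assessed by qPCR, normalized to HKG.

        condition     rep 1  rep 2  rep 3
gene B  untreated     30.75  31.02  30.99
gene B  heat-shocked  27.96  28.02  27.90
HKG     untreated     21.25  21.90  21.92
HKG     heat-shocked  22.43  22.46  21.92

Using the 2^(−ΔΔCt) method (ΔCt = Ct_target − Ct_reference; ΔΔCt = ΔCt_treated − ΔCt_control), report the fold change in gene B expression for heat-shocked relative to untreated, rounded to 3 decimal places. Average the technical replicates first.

11.632

Mean Ct: gene B untreated 30.920; gene B heat-shocked 27.960; HKG untreated 21.690; HKG heat-shocked 22.270
ΔCt(untreated) = 30.920 − 21.690 = 9.230
ΔCt(heat-shocked) = 27.960 − 22.270 = 5.690
ΔΔCt = 5.690 − 9.230 = -3.540
Fold change = 2^(−(-3.540)) = 2^3.540 = 11.6318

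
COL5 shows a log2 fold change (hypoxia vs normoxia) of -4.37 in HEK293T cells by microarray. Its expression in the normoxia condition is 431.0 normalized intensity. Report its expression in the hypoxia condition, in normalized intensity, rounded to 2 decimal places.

20.84

Fold change = 2^(-4.37) = 0.0484
hypoxia expression = 431.0 × 0.0484 = 20.84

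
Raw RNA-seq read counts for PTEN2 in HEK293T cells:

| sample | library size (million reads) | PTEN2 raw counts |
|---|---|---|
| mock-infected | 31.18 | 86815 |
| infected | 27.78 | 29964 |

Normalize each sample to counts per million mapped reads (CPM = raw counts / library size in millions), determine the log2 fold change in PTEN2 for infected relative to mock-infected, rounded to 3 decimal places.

-1.368

CPM(mock-infected) = 86815 / 31.18 = 2784.3169
CPM(infected) = 29964 / 27.78 = 1078.6177
Fold change = 1078.6177 / 2784.3169 = 0.38739
log2(0.38739) = -1.3681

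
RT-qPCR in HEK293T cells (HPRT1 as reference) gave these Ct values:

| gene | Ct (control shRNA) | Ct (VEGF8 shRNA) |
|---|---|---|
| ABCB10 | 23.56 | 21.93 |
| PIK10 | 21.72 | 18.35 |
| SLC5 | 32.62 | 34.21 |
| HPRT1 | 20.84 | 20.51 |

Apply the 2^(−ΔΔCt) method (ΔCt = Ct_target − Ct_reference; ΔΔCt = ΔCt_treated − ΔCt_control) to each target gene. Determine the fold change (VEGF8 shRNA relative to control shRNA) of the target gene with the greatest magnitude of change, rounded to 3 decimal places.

8.225

ABCB10: ΔΔCt = (21.93−20.51) − (23.56−20.84) = 1.42 − 2.72 = -1.30; fold change = 2^1.30 = 2.462
PIK10: ΔΔCt = (18.35−20.51) − (21.72−20.84) = -2.16 − 0.88 = -3.04; fold change = 2^3.04 = 8.225
SLC5: ΔΔCt = (34.21−20.51) − (32.62−20.84) = 13.70 − 11.78 = 1.92; fold change = 2^-1.92 = 0.264
PIK10 has the largest |ΔΔCt| = 3.04.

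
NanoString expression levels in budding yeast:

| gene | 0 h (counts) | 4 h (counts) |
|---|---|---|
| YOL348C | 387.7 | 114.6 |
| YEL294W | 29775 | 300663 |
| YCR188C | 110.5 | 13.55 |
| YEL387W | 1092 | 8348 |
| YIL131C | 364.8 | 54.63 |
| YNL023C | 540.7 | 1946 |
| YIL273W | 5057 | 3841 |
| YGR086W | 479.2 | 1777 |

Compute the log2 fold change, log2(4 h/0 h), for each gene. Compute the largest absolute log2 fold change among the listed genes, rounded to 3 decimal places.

log2(114.6/387.7) = -1.758  (YOL348C)
log2(300663/29775) = 3.336  (YEL294W)
log2(13.55/110.5) = -3.028  (YCR188C)
log2(8348/1092) = 2.934  (YEL387W)
log2(54.63/364.8) = -2.739  (YIL131C)
log2(1946/540.7) = 1.848  (YNL023C)
log2(3841/5057) = -0.397  (YIL273W)
log2(1777/479.2) = 1.891  (YGR086W)
The largest magnitude belongs to YEL294W.

3.336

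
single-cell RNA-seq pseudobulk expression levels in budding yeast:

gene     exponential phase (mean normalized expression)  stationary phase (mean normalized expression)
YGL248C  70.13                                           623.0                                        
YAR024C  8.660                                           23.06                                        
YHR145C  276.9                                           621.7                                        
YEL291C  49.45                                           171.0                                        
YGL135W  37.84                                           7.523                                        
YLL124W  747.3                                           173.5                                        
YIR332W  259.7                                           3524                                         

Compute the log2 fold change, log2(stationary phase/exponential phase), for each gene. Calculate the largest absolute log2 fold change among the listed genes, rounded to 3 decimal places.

3.762

log2(623.0/70.13) = 3.151  (YGL248C)
log2(23.06/8.660) = 1.413  (YAR024C)
log2(621.7/276.9) = 1.167  (YHR145C)
log2(171.0/49.45) = 1.790  (YEL291C)
log2(7.523/37.84) = -2.331  (YGL135W)
log2(173.5/747.3) = -2.107  (YLL124W)
log2(3524/259.7) = 3.762  (YIR332W)
The largest magnitude belongs to YIR332W.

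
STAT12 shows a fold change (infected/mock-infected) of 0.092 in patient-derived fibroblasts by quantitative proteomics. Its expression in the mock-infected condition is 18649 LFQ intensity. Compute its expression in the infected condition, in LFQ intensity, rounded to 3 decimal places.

1715.708

infected expression = 18649 × 0.092 = 1715.708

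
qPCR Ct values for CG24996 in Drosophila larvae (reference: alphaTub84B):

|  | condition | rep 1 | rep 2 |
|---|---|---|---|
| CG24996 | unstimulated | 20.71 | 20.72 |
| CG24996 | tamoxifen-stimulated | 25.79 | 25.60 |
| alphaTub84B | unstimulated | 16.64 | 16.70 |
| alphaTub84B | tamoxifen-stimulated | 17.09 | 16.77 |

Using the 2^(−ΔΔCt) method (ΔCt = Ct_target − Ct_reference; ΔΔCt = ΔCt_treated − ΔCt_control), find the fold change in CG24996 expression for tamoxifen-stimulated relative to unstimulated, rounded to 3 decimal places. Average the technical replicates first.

Mean Ct: CG24996 unstimulated 20.715; CG24996 tamoxifen-stimulated 25.695; alphaTub84B unstimulated 16.670; alphaTub84B tamoxifen-stimulated 16.930
ΔCt(unstimulated) = 20.715 − 16.670 = 4.045
ΔCt(tamoxifen-stimulated) = 25.695 − 16.930 = 8.765
ΔΔCt = 8.765 − 4.045 = 4.720
Fold change = 2^(−4.720) = 0.0379

0.038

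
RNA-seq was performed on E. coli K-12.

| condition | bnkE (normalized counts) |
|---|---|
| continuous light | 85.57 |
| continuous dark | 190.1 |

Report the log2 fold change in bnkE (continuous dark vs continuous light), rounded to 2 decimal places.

1.15

Fold change = 190.1 / 85.57 = 2.2216
log2(2.2216) = 1.152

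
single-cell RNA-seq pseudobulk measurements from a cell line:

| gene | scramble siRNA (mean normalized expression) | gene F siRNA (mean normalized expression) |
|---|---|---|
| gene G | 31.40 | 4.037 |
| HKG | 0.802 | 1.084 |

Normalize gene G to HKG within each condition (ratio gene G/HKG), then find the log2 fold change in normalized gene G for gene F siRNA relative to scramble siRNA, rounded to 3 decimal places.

gene G/HKG (scramble siRNA) = 31.40 / 0.802 = 39.152
gene G/HKG (gene F siRNA) = 4.037 / 1.084 = 3.7242
Fold change = 3.7242 / 39.152 = 0.0951
log2(0.0951) = -3.3941

-3.394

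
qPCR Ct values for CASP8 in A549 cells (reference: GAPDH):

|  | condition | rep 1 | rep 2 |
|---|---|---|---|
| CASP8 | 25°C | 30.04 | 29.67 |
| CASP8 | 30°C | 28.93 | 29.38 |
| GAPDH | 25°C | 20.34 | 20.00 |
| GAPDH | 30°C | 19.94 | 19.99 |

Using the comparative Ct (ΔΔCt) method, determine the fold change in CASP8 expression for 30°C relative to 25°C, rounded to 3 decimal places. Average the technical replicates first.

1.409

Mean Ct: CASP8 25°C 29.855; CASP8 30°C 29.155; GAPDH 25°C 20.170; GAPDH 30°C 19.965
ΔCt(25°C) = 29.855 − 20.170 = 9.685
ΔCt(30°C) = 29.155 − 19.965 = 9.190
ΔΔCt = 9.190 − 9.685 = -0.495
Fold change = 2^(−(-0.495)) = 2^0.495 = 1.4093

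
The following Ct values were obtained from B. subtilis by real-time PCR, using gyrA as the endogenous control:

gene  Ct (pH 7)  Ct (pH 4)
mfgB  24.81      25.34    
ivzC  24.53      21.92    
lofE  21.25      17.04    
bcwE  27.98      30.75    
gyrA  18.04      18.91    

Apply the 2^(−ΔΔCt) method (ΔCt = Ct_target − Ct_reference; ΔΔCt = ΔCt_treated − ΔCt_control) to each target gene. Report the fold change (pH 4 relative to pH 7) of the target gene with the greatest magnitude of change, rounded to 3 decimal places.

33.825

mfgB: ΔΔCt = (25.34−18.91) − (24.81−18.04) = 6.43 − 6.77 = -0.34; fold change = 2^0.34 = 1.266
ivzC: ΔΔCt = (21.92−18.91) − (24.53−18.04) = 3.01 − 6.49 = -3.48; fold change = 2^3.48 = 11.158
lofE: ΔΔCt = (17.04−18.91) − (21.25−18.04) = -1.87 − 3.21 = -5.08; fold change = 2^5.08 = 33.825
bcwE: ΔΔCt = (30.75−18.91) − (27.98−18.04) = 11.84 − 9.94 = 1.90; fold change = 2^-1.90 = 0.268
lofE has the largest |ΔΔCt| = 5.08.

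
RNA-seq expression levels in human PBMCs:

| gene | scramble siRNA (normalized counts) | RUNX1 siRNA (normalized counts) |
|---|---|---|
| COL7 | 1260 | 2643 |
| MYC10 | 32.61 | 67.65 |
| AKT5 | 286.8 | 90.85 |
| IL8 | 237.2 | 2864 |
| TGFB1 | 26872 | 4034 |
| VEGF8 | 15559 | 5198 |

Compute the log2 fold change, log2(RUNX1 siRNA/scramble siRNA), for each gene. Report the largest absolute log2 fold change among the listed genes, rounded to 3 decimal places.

log2(2643/1260) = 1.069  (COL7)
log2(67.65/32.61) = 1.053  (MYC10)
log2(90.85/286.8) = -1.658  (AKT5)
log2(2864/237.2) = 3.594  (IL8)
log2(4034/26872) = -2.736  (TGFB1)
log2(5198/15559) = -1.582  (VEGF8)
The largest magnitude belongs to IL8.

3.594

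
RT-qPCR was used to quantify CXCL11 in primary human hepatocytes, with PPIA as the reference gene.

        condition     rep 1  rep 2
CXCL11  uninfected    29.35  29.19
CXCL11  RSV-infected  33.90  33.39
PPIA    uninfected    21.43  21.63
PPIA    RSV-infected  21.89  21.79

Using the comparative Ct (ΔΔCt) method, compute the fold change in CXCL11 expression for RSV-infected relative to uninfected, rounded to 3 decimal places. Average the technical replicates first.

0.060

Mean Ct: CXCL11 uninfected 29.270; CXCL11 RSV-infected 33.645; PPIA uninfected 21.530; PPIA RSV-infected 21.840
ΔCt(uninfected) = 29.270 − 21.530 = 7.740
ΔCt(RSV-infected) = 33.645 − 21.840 = 11.805
ΔΔCt = 11.805 − 7.740 = 4.065
Fold change = 2^(−4.065) = 0.0597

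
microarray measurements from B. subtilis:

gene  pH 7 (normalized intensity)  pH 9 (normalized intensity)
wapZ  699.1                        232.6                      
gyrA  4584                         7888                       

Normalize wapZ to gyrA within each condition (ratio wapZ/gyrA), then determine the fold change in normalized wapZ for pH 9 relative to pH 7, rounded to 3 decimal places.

0.193

wapZ/gyrA (pH 7) = 699.1 / 4584 = 0.15251
wapZ/gyrA (pH 9) = 232.6 / 7888 = 0.029488
Fold change = 0.029488 / 0.15251 = 0.1934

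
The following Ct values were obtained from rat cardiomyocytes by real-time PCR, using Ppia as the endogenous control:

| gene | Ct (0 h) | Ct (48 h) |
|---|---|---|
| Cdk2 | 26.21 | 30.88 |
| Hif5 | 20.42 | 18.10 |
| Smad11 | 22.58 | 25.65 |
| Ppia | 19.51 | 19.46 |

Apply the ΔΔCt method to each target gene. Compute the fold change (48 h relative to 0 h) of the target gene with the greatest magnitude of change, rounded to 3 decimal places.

Cdk2: ΔΔCt = (30.88−19.46) − (26.21−19.51) = 11.42 − 6.70 = 4.72; fold change = 2^-4.72 = 0.038
Hif5: ΔΔCt = (18.10−19.46) − (20.42−19.51) = -1.36 − 0.91 = -2.27; fold change = 2^2.27 = 4.823
Smad11: ΔΔCt = (25.65−19.46) − (22.58−19.51) = 6.19 − 3.07 = 3.12; fold change = 2^-3.12 = 0.115
Cdk2 has the largest |ΔΔCt| = 4.72.

0.038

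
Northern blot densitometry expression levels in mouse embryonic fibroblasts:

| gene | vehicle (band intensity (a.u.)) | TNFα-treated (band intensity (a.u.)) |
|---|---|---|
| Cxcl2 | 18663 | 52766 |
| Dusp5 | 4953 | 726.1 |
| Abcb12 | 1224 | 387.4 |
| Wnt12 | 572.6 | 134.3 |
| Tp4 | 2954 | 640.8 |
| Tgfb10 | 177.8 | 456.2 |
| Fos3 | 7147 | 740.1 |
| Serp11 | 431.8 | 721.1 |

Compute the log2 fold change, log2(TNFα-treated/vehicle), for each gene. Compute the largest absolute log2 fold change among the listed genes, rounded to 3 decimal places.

3.272

log2(52766/18663) = 1.499  (Cxcl2)
log2(726.1/4953) = -2.770  (Dusp5)
log2(387.4/1224) = -1.660  (Abcb12)
log2(134.3/572.6) = -2.092  (Wnt12)
log2(640.8/2954) = -2.205  (Tp4)
log2(456.2/177.8) = 1.359  (Tgfb10)
log2(740.1/7147) = -3.272  (Fos3)
log2(721.1/431.8) = 0.740  (Serp11)
The largest magnitude belongs to Fos3.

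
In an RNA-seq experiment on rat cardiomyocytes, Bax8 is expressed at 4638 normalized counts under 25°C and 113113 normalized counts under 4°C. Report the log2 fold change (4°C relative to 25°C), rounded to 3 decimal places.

4.608

Fold change = 113113 / 4638 = 24.3883
log2(24.3883) = 4.6081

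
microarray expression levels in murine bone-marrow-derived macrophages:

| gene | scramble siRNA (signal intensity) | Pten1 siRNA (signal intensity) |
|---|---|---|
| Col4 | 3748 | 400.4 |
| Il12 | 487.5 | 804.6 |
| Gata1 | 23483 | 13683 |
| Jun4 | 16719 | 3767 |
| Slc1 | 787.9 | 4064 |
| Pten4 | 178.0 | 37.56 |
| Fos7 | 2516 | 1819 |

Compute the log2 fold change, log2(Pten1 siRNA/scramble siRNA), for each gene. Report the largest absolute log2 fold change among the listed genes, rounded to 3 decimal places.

3.227

log2(400.4/3748) = -3.227  (Col4)
log2(804.6/487.5) = 0.723  (Il12)
log2(13683/23483) = -0.779  (Gata1)
log2(3767/16719) = -2.150  (Jun4)
log2(4064/787.9) = 2.367  (Slc1)
log2(37.56/178.0) = -2.245  (Pten4)
log2(1819/2516) = -0.468  (Fos7)
The largest magnitude belongs to Col4.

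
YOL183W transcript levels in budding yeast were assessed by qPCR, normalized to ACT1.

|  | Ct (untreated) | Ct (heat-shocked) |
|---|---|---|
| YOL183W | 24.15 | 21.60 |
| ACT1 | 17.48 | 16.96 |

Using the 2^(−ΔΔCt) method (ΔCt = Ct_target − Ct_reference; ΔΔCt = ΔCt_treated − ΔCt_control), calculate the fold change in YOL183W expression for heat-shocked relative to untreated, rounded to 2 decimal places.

ΔCt(untreated) = 24.150 − 17.480 = 6.670
ΔCt(heat-shocked) = 21.600 − 16.960 = 4.640
ΔΔCt = 4.640 − 6.670 = -2.030
Fold change = 2^(−(-2.030)) = 2^2.030 = 4.084

4.08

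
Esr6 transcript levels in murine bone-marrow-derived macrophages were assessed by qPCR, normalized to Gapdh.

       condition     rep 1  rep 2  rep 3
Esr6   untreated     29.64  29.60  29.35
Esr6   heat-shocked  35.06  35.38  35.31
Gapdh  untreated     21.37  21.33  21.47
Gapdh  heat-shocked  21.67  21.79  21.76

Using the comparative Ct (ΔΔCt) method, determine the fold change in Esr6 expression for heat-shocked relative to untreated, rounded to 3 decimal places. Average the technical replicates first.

Mean Ct: Esr6 untreated 29.530; Esr6 heat-shocked 35.250; Gapdh untreated 21.390; Gapdh heat-shocked 21.740
ΔCt(untreated) = 29.530 − 21.390 = 8.140
ΔCt(heat-shocked) = 35.250 − 21.740 = 13.510
ΔΔCt = 13.510 − 8.140 = 5.370
Fold change = 2^(−5.370) = 0.0242

0.024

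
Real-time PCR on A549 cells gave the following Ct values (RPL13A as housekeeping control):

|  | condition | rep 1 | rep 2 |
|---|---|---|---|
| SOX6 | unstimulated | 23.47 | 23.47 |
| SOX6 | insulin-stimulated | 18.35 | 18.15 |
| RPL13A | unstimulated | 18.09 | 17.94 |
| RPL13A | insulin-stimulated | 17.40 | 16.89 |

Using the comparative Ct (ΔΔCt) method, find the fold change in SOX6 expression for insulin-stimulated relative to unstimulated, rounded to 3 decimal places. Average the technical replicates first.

Mean Ct: SOX6 unstimulated 23.470; SOX6 insulin-stimulated 18.250; RPL13A unstimulated 18.015; RPL13A insulin-stimulated 17.145
ΔCt(unstimulated) = 23.470 − 18.015 = 5.455
ΔCt(insulin-stimulated) = 18.250 − 17.145 = 1.105
ΔΔCt = 1.105 − 5.455 = -4.350
Fold change = 2^(−(-4.350)) = 2^4.350 = 20.3930

20.393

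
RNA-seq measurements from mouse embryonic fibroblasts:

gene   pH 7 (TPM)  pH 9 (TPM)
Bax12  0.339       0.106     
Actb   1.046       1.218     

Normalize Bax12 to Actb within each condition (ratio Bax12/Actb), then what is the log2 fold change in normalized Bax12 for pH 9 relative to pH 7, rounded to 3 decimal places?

Bax12/Actb (pH 7) = 0.339 / 1.046 = 0.32409
Bax12/Actb (pH 9) = 0.106 / 1.218 = 0.087028
Fold change = 0.087028 / 0.32409 = 0.2685
log2(0.2685) = -1.8969

-1.897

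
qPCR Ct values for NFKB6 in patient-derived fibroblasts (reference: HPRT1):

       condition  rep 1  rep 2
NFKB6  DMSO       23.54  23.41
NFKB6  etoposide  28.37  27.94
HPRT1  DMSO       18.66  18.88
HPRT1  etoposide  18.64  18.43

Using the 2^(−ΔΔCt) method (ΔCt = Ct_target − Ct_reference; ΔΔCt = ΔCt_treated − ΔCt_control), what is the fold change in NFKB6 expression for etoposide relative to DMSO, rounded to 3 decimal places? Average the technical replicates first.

0.033

Mean Ct: NFKB6 DMSO 23.475; NFKB6 etoposide 28.155; HPRT1 DMSO 18.770; HPRT1 etoposide 18.535
ΔCt(DMSO) = 23.475 − 18.770 = 4.705
ΔCt(etoposide) = 28.155 − 18.535 = 9.620
ΔΔCt = 9.620 − 4.705 = 4.915
Fold change = 2^(−4.915) = 0.0331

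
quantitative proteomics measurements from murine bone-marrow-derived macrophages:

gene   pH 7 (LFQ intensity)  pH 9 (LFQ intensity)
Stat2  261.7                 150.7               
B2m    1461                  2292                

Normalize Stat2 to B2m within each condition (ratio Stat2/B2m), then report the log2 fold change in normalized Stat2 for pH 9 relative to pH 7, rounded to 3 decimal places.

-1.446

Stat2/B2m (pH 7) = 261.7 / 1461 = 0.17912
Stat2/B2m (pH 9) = 150.7 / 2292 = 0.06575
Fold change = 0.06575 / 0.17912 = 0.3671
log2(0.3671) = -1.4459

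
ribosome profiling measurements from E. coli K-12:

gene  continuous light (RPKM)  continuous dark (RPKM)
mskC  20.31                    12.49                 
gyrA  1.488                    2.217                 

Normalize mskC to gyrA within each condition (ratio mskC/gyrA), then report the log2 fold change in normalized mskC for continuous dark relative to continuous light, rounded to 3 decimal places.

mskC/gyrA (continuous light) = 20.31 / 1.488 = 13.649
mskC/gyrA (continuous dark) = 12.49 / 2.217 = 5.6337
Fold change = 5.6337 / 13.649 = 0.4128
log2(0.4128) = -1.2767

-1.277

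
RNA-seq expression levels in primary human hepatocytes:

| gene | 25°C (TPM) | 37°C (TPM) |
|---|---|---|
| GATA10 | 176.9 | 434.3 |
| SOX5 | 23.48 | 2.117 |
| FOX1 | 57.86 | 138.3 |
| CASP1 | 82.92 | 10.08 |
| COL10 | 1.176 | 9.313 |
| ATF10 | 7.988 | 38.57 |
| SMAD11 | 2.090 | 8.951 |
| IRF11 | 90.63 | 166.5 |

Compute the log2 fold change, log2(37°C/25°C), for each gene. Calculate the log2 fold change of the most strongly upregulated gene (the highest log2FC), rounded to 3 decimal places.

2.985

log2(434.3/176.9) = 1.296  (GATA10)
log2(2.117/23.48) = -3.471  (SOX5)
log2(138.3/57.86) = 1.257  (FOX1)
log2(10.08/82.92) = -3.040  (CASP1)
log2(9.313/1.176) = 2.985  (COL10)
log2(38.57/7.988) = 2.272  (ATF10)
log2(8.951/2.090) = 2.099  (SMAD11)
log2(166.5/90.63) = 0.877  (IRF11)
COL10 is most strongly upregulated.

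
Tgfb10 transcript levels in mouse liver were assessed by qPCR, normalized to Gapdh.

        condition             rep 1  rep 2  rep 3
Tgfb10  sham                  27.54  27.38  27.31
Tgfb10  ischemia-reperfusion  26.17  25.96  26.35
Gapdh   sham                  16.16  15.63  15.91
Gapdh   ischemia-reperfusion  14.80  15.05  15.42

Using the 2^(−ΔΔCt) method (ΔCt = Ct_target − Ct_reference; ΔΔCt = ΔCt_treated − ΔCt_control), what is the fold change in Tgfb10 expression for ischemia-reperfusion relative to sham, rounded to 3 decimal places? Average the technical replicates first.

Mean Ct: Tgfb10 sham 27.410; Tgfb10 ischemia-reperfusion 26.160; Gapdh sham 15.900; Gapdh ischemia-reperfusion 15.090
ΔCt(sham) = 27.410 − 15.900 = 11.510
ΔCt(ischemia-reperfusion) = 26.160 − 15.090 = 11.070
ΔΔCt = 11.070 − 11.510 = -0.440
Fold change = 2^(−(-0.440)) = 2^0.440 = 1.3566

1.357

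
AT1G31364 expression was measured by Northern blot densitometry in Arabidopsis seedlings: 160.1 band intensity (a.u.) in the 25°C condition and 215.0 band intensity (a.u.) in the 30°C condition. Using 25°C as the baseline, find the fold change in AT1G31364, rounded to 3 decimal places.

1.343

Fold change = 215.0 / 160.1 = 1.3429
AT1G31364 is upregulated.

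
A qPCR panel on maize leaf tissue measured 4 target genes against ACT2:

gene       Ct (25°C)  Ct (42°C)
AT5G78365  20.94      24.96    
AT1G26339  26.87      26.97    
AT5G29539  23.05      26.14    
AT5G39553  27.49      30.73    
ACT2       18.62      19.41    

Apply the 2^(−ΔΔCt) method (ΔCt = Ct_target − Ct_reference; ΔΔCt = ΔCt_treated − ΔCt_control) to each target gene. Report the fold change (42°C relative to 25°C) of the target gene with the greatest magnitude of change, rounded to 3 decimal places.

0.107

AT5G78365: ΔΔCt = (24.96−19.41) − (20.94−18.62) = 5.55 − 2.32 = 3.23; fold change = 2^-3.23 = 0.107
AT1G26339: ΔΔCt = (26.97−19.41) − (26.87−18.62) = 7.56 − 8.25 = -0.69; fold change = 2^0.69 = 1.613
AT5G29539: ΔΔCt = (26.14−19.41) − (23.05−18.62) = 6.73 − 4.43 = 2.30; fold change = 2^-2.30 = 0.203
AT5G39553: ΔΔCt = (30.73−19.41) − (27.49−18.62) = 11.32 − 8.87 = 2.45; fold change = 2^-2.45 = 0.183
AT5G78365 has the largest |ΔΔCt| = 3.23.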